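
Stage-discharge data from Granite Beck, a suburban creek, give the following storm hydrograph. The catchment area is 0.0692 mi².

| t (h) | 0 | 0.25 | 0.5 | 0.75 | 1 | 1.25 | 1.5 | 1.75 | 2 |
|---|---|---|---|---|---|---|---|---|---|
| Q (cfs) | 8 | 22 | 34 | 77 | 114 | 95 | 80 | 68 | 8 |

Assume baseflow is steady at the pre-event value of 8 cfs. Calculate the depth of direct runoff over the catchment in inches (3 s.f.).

Direct runoff: 0.0, 14.0, 26.0, 69.0, 106.0, 87.0, 72.0, 60.0, 0.0 cfs; ΣQ_DR = 434.0 cfs.
V = ΣQ_DR · Δt = 434.0 × 900 s = 3.906 × 10^5 ft³.
Over A = 0.0692 mi², depth = V / A = 2.43 in.

d ≈ 2.43 in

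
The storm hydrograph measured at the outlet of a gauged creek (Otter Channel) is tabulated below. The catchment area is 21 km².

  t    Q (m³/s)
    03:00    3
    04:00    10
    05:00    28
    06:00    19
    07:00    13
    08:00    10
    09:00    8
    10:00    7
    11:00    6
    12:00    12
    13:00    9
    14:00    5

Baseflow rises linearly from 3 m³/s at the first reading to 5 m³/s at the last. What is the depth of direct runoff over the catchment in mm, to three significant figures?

d ≈ 14.1 mm

Direct runoff: 0.00, 6.82, 24.64, 15.45, 9.27, 6.09, 3.91, 2.73, 1.55, 7.36, 4.18, 0.00 m³/s; ΣQ_DR = 82.00 m³/s.
V = ΣQ_DR · Δt = 82.00 × 3600 s = 2.952 × 10^5 m³.
Over A = 21 km², depth = V / A = 14.1 mm.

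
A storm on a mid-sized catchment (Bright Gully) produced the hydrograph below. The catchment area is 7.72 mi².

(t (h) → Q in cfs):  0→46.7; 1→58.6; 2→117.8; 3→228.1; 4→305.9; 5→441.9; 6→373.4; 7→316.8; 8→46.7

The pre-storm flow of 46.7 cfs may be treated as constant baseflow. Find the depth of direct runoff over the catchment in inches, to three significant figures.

Direct runoff: 0.0, 11.9, 71.1, 181.4, 259.2, 395.2, 326.7, 270.1, 0.0 cfs; ΣQ_DR = 1516 cfs.
V = ΣQ_DR · Δt = 1516 × 3600 s = 5.456 × 10^6 ft³.
Over A = 7.72 mi², depth = V / A = 0.304 in.

d ≈ 0.304 in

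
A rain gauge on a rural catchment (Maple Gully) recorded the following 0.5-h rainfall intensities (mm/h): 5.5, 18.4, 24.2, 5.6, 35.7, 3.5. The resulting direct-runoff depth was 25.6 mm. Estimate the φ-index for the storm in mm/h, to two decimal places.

Only the 3 blocks with intensity above φ contribute runoff: 18.4, 24.2, 35.7 mm/h.
Σ(I−φ)·Δt = d  ⇒  (18.4+24.2+35.7 − 3φ)·0.5 = 25.6
φ = (78.30 − 25.6/0.5) / 3 = 9.03 mm/h.

φ ≈ 9.03 mm/h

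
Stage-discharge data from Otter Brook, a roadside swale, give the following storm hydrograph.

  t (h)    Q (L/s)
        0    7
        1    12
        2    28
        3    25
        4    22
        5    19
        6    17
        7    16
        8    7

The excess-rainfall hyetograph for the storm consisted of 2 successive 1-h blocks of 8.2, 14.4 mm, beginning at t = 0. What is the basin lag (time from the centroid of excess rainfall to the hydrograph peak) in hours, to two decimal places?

Centroid of excess rainfall: t_c = Σ P_i·t̄_i / ΣP_i = 1.1372 h (block centres at 0.5, 1.5 h).
Hydrograph peak occurs at t = 2 h, so basin lag t_L = 2 − 1.1372 = 0.86 h.

t_L ≈ 0.86 h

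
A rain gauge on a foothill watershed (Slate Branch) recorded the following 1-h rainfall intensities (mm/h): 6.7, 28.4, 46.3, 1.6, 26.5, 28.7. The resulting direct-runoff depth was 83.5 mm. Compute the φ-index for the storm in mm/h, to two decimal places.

Only the 4 blocks with intensity above φ contribute runoff: 28.4, 46.3, 26.5, 28.7 mm/h.
Σ(I−φ)·Δt = d  ⇒  (28.4+46.3+26.5+28.7 − 4φ)·1 = 83.5
φ = (129.9 − 83.5/1) / 4 = 11.60 mm/h.

φ ≈ 11.60 mm/h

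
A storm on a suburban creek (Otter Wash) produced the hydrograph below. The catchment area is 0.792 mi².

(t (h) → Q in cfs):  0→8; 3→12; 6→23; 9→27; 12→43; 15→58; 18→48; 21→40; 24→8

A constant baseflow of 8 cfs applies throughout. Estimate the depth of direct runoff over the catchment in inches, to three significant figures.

d ≈ 1.14 in

Direct runoff: 0.0, 4.0, 15.0, 19.0, 35.0, 50.0, 40.0, 32.0, 0.0 cfs; ΣQ_DR = 195.0 cfs.
V = ΣQ_DR · Δt = 195.0 × 10800 s = 2.106 × 10^6 ft³.
Over A = 0.792 mi², depth = V / A = 1.14 in.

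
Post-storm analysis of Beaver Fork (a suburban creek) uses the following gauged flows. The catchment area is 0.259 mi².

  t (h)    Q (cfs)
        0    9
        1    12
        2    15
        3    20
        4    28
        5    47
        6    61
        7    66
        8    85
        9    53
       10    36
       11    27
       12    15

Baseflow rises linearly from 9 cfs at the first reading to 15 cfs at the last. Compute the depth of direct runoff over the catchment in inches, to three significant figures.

Direct runoff: 0.00, 2.50, 5.00, 9.50, 17.00, 35.50, 49.00, 53.50, 72.00, 39.50, 22.00, 12.50, 0.00 cfs; ΣQ_DR = 318.0 cfs.
V = ΣQ_DR · Δt = 318.0 × 3600 s = 1.145 × 10^6 ft³.
Over A = 0.259 mi², depth = V / A = 1.90 in.

d ≈ 1.90 in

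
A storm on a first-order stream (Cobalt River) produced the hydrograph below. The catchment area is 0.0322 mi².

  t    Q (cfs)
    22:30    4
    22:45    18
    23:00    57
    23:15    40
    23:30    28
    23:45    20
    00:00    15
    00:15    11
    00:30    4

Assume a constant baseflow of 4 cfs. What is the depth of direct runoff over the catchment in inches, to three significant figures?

d ≈ 1.94 in

Direct runoff: 0.0, 14.0, 53.0, 36.0, 24.0, 16.0, 11.0, 7.0, 0.0 cfs; ΣQ_DR = 161.0 cfs.
V = ΣQ_DR · Δt = 161.0 × 900 s = 1.449 × 10^5 ft³.
Over A = 0.0322 mi², depth = V / A = 1.94 in.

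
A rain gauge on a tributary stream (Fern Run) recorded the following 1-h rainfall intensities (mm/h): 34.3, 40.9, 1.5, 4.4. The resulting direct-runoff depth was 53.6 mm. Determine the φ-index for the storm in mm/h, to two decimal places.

Only the 2 blocks with intensity above φ contribute runoff: 34.3, 40.9 mm/h.
Σ(I−φ)·Δt = d  ⇒  (34.3+40.9 − 2φ)·1 = 53.6
φ = (75.20 − 53.6/1) / 2 = 10.80 mm/h.

φ ≈ 10.80 mm/h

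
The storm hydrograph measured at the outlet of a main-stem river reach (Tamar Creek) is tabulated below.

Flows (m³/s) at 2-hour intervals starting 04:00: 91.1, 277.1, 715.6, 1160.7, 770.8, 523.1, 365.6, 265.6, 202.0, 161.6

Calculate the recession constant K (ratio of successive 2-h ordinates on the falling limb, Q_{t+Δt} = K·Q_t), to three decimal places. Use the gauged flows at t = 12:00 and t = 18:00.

Using the recession-limb readings at t = 12:00 and t = 18:00: Q falls from 770.8 to 265.6 m³/s over 3 intervals.
K = (Q₂/Q₁)^(1/3) = (265.6/770.8)^(1/3) = 0.701.

K ≈ 0.701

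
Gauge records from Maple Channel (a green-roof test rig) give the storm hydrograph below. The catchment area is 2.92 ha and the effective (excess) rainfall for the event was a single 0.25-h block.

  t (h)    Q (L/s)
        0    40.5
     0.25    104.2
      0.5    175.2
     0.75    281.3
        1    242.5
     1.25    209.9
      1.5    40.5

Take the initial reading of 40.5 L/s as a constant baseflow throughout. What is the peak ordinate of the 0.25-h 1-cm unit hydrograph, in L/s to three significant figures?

Direct runoff: 0.0, 63.7, 134.7, 240.8, 202.0, 169.4, 0.0 L/s; ΣQ_DR = 810.6 L/s, peak = 240.8 L/s.
Runoff depth d = ΣQ_DR·Δt / A = 810.6 × 900 / (2.92 ha) = 24.98 mm.
The 1-cm UH is the DRH scaled by (10 mm)/d, so U_p = 240.8 × 10/24.98 = 96.4 L/s.

U_p ≈ 96.4 L/s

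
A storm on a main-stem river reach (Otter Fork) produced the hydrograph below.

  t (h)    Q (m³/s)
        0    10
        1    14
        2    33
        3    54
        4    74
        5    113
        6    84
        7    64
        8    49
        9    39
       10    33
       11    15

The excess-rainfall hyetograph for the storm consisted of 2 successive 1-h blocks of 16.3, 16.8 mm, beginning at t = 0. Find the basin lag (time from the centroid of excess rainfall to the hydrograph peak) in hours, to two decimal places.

t_L ≈ 3.99 h

Centroid of excess rainfall: t_c = Σ P_i·t̄_i / ΣP_i = 1.0076 h (block centres at 0.5, 1.5 h).
Hydrograph peak occurs at t = 5 h, so basin lag t_L = 5 − 1.0076 = 3.99 h.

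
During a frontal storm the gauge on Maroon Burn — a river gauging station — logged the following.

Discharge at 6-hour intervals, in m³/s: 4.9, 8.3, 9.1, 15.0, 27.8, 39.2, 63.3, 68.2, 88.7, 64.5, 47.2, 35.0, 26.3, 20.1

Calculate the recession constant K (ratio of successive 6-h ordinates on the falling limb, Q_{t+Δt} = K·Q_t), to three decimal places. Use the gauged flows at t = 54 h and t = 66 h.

K ≈ 0.737

Using the recession-limb readings at t = 54 h and t = 66 h: Q falls from 64.5 to 35.0 m³/s over 2 intervals.
K = (Q₂/Q₁)^(1/2) = (35.0/64.5)^(1/2) = 0.737.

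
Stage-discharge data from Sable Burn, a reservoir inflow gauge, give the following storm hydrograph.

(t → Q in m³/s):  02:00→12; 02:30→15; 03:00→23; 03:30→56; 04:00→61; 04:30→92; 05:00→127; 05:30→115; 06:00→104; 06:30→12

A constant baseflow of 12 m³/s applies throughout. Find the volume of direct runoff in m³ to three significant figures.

V ≈ 8.95 × 10^5 m³

Direct-runoff ordinates (Q − Q_b): 0.0, 3.0, 11.0, 44.0, 49.0, 80.0, 115.0, 103.0, 92.0, 0.0 m³/s.
ΣQ_DR = 497.0 m³/s.
With Δt = 0.5 h = 1800 s, V = ΣQ_DR · Δt = 497.0 × 1800 = 8.95 × 10^5 m³.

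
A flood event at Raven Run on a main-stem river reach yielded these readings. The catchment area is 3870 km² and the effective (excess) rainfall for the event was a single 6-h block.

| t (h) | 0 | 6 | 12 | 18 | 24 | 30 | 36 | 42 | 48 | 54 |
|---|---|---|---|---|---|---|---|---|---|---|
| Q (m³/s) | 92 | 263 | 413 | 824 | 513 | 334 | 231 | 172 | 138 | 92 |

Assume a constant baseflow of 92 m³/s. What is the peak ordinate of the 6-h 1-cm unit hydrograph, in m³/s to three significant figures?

Direct runoff: 0.0, 171.0, 321.0, 732.0, 421.0, 242.0, 139.0, 80.0, 46.0, 0.0 m³/s; ΣQ_DR = 2152 m³/s, peak = 732.0 m³/s.
Runoff depth d = ΣQ_DR·Δt / A = 2152 × 21600 / (3870 km²) = 12.01 mm.
The 1-cm UH is the DRH scaled by (10 mm)/d, so U_p = 732.0 × 10/12.01 = 609 m³/s.

U_p ≈ 609 m³/s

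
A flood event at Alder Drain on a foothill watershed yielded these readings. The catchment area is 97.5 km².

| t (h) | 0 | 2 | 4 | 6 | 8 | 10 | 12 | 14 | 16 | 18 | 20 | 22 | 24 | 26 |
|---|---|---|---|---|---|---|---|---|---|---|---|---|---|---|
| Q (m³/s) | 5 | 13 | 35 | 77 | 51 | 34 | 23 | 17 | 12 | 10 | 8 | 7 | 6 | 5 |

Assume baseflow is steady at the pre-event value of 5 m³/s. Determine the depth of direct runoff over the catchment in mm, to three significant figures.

Direct runoff: 0.0, 8.0, 30.0, 72.0, 46.0, 29.0, 18.0, 12.0, 7.0, 5.0, 3.0, 2.0, 1.0, 0.0 m³/s; ΣQ_DR = 233.0 m³/s.
V = ΣQ_DR · Δt = 233.0 × 7200 s = 1.678 × 10^6 m³.
Over A = 97.5 km², depth = V / A = 17.2 mm.

d ≈ 17.2 mm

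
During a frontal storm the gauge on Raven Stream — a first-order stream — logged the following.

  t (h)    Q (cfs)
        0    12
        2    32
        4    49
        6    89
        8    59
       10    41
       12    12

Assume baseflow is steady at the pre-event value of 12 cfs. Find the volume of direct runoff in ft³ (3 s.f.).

Direct-runoff ordinates (Q − Q_b): 0.0, 20.0, 37.0, 77.0, 47.0, 29.0, 0.0 cfs.
ΣQ_DR = 210.0 cfs.
With Δt = 2 h = 7200 s, V = ΣQ_DR · Δt = 210.0 × 7200 = 1.51 × 10^6 ft³.

V ≈ 1.51 × 10^6 ft³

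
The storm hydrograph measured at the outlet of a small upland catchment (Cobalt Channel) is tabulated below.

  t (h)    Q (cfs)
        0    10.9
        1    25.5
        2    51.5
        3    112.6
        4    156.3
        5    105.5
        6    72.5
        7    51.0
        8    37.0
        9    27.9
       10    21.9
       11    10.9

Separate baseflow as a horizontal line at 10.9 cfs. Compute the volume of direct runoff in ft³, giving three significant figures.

Direct-runoff ordinates (Q − Q_b): 0.0, 14.6, 40.6, 101.7, 145.4, 94.6, 61.6, 40.1, 26.1, 17.0, 11.0, 0.0 cfs.
ΣQ_DR = 552.7 cfs.
With Δt = 1 h = 3600 s, V = ΣQ_DR · Δt = 552.7 × 3600 = 1.99 × 10^6 ft³.

V ≈ 1.99 × 10^6 ft³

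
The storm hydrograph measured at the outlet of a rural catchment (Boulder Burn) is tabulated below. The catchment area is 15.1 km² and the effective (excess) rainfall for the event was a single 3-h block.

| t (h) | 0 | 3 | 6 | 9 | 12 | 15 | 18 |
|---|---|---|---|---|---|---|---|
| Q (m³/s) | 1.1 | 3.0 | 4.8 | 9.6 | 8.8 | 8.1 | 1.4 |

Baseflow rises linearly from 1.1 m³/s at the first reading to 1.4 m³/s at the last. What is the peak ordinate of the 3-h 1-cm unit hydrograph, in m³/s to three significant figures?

Direct runoff: 0.00, 1.85, 3.60, 8.35, 7.50, 6.75, 0.00 m³/s; ΣQ_DR = 28.05 m³/s, peak = 8.35 m³/s.
Runoff depth d = ΣQ_DR·Δt / A = 28.05 × 10800 / (15.1 km²) = 20.06 mm.
The 1-cm UH is the DRH scaled by (10 mm)/d, so U_p = 8.35 × 10/20.06 = 4.16 m³/s.

U_p ≈ 4.16 m³/s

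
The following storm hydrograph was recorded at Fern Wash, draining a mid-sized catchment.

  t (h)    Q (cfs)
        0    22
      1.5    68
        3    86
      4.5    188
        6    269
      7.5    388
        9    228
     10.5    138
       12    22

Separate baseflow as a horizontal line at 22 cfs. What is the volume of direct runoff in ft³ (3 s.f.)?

Direct-runoff ordinates (Q − Q_b): 0.0, 46.0, 64.0, 166.0, 247.0, 366.0, 206.0, 116.0, 0.0 cfs.
ΣQ_DR = 1211 cfs.
With Δt = 1.5 h = 5400 s, V = ΣQ_DR · Δt = 1211 × 5400 = 6.54 × 10^6 ft³.

V ≈ 6.54 × 10^6 ft³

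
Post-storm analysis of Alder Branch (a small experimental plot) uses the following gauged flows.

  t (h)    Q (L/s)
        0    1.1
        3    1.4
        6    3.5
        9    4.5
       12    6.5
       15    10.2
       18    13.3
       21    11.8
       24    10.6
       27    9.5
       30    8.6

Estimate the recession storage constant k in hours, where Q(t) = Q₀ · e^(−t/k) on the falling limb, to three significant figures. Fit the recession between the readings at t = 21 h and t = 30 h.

k ≈ 28.5 h

On the falling limb, Q drops from 11.8 to 8.6 L/s between t = 21 h and t = 30 h (Δt = 9 h).
k = −Δt / ln(Q₂/Q₁) = −9 / ln(8.6/11.8) = 28.5 h.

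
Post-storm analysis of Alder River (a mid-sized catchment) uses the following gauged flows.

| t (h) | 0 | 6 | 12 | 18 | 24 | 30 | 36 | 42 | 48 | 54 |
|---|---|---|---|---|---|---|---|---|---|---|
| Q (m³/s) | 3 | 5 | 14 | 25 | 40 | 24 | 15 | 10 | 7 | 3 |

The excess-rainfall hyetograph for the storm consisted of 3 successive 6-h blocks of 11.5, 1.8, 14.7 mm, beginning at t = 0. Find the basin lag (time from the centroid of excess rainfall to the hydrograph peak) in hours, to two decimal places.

Centroid of excess rainfall: t_c = Σ P_i·t̄_i / ΣP_i = 9.6857 h (block centres at 3, 9, 15 h).
Hydrograph peak occurs at t = 24 h, so basin lag t_L = 24 − 9.6857 = 14.31 h.

t_L ≈ 14.31 h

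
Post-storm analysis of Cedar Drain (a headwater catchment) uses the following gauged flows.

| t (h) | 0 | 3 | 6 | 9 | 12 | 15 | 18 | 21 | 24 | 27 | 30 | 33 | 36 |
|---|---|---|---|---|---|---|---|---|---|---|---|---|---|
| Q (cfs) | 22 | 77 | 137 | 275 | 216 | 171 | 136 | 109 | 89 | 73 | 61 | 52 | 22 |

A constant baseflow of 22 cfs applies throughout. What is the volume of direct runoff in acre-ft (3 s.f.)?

V ≈ 286 acre-ft

Direct-runoff ordinates (Q − Q_b): 0.0, 55.0, 115.0, 253.0, 194.0, 149.0, 114.0, 87.0, 67.0, 51.0, 39.0, 30.0, 0.0 cfs.
ΣQ_DR = 1154 cfs.
With Δt = 3 h = 10800 s, V = ΣQ_DR · Δt = 1154 × 10800 = 1.25 × 10^7 ft³ = 286 acre-ft.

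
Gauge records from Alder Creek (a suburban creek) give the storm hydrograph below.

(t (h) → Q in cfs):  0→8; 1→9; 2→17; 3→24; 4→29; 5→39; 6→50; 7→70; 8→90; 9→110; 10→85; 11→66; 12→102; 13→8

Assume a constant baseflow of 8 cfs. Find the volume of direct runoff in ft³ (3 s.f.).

V ≈ 2.14 × 10^6 ft³

Direct-runoff ordinates (Q − Q_b): 0.0, 1.0, 9.0, 16.0, 21.0, 31.0, 42.0, 62.0, 82.0, 102.0, 77.0, 58.0, 94.0, 0.0 cfs.
ΣQ_DR = 595.0 cfs.
With Δt = 1 h = 3600 s, V = ΣQ_DR · Δt = 595.0 × 3600 = 2.14 × 10^6 ft³.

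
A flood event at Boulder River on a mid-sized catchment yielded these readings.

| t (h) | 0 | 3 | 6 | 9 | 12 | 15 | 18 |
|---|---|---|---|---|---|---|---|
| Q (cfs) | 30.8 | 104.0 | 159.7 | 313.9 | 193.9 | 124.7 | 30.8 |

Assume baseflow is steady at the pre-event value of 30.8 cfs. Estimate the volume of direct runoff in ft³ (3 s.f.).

V ≈ 8.02 × 10^6 ft³

Direct-runoff ordinates (Q − Q_b): 0.0, 73.2, 128.9, 283.1, 163.1, 93.9, 0.0 cfs.
ΣQ_DR = 742.2 cfs.
With Δt = 3 h = 10800 s, V = ΣQ_DR · Δt = 742.2 × 10800 = 8.02 × 10^6 ft³.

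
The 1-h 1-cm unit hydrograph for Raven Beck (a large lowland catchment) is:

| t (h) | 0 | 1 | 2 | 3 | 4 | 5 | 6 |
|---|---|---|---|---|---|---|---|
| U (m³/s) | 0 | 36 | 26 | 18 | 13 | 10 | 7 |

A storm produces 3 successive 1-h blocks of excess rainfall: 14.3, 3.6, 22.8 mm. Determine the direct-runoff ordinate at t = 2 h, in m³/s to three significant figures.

Q ≈ 50.1 m³/s

By discrete convolution, Q_j = Σ (P_i / 10 mm) · U_{j−i}.
At t = 2 h (j=2): Q = (14.3/10)·26 + (3.6/10)·36 + (22.8/10)·0 = 50.1 m³/s.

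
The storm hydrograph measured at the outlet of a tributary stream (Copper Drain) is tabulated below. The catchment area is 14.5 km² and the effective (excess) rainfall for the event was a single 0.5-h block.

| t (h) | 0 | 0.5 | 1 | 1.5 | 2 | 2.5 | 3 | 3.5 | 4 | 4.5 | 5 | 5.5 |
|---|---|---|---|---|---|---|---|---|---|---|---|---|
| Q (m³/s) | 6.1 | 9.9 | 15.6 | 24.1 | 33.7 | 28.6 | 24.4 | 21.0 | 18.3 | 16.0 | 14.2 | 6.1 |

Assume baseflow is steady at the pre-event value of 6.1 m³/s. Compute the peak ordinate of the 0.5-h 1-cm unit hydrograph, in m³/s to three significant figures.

U_p ≈ 15.4 m³/s

Direct runoff: 0.0, 3.8, 9.5, 18.0, 27.6, 22.5, 18.3, 14.9, 12.2, 9.9, 8.1, 0.0 m³/s; ΣQ_DR = 144.8 m³/s, peak = 27.6 m³/s.
Runoff depth d = ΣQ_DR·Δt / A = 144.8 × 1800 / (14.5 km²) = 17.98 mm.
The 1-cm UH is the DRH scaled by (10 mm)/d, so U_p = 27.6 × 10/17.98 = 15.4 m³/s.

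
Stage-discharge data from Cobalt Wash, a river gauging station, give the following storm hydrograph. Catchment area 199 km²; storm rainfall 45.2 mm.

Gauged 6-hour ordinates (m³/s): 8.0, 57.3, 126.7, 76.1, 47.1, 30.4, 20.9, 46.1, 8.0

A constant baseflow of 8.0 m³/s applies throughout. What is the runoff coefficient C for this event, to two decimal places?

ΣQ_DR = 348.6 m³/s; V = ΣQ_DR·Δt = 7.530 × 10^6 m³.
Runoff depth d = V / A = 37.84 mm.
C = d / P = 37.84 / 45.2 = 0.84.

C ≈ 0.84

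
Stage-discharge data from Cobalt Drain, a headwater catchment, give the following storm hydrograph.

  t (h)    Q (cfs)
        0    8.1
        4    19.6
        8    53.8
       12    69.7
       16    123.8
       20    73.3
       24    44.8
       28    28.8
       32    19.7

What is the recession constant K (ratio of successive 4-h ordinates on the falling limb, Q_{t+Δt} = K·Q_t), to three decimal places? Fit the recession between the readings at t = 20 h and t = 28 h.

Using the recession-limb readings at t = 20 h and t = 28 h: Q falls from 73.3 to 28.8 cfs over 2 intervals.
K = (Q₂/Q₁)^(1/2) = (28.8/73.3)^(1/2) = 0.627.

K ≈ 0.627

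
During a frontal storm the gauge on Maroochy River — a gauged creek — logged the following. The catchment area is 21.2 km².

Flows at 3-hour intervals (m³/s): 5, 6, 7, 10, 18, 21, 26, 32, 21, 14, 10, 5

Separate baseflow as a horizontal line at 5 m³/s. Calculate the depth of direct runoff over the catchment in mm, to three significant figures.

Direct runoff: 0.0, 1.0, 2.0, 5.0, 13.0, 16.0, 21.0, 27.0, 16.0, 9.0, 5.0, 0.0 m³/s; ΣQ_DR = 115.0 m³/s.
V = ΣQ_DR · Δt = 115.0 × 10800 s = 1.242 × 10^6 m³.
Over A = 21.2 km², depth = V / A = 58.6 mm.

d ≈ 58.6 mm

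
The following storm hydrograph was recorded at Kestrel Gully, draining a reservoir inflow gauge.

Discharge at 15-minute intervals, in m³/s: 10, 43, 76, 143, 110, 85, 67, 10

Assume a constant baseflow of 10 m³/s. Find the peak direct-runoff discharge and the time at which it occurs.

Q_p = 133.0 m³/s at t = 0.75 h

Subtracting baseflow gives direct-runoff ordinates: 0.0, 33.0, 66.0, 133.0, 100.0, 75.0, 57.0, 0.0 m³/s.
The maximum is 133.0 m³/s, occurring at the reading for t = 0.75 h.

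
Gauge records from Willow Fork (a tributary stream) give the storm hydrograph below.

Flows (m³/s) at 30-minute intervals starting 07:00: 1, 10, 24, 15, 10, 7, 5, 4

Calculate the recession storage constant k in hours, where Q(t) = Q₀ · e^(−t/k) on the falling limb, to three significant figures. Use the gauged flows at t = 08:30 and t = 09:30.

k ≈ 1.31 h

On the falling limb, Q drops from 15 to 7 m³/s between t = 08:30 and t = 09:30 (Δt = 1 h).
k = −Δt / ln(Q₂/Q₁) = −1 / ln(7/15) = 1.31 h.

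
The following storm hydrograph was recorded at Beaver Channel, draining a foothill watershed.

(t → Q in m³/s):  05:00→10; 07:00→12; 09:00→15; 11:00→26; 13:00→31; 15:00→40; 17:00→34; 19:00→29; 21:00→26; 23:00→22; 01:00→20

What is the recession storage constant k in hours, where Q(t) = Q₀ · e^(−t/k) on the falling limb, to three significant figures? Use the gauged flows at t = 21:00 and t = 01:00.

k ≈ 15.2 h

On the falling limb, Q drops from 26 to 20 m³/s between t = 21:00 and t = 01:00 (Δt = 4 h).
k = −Δt / ln(Q₂/Q₁) = −4 / ln(20/26) = 15.2 h.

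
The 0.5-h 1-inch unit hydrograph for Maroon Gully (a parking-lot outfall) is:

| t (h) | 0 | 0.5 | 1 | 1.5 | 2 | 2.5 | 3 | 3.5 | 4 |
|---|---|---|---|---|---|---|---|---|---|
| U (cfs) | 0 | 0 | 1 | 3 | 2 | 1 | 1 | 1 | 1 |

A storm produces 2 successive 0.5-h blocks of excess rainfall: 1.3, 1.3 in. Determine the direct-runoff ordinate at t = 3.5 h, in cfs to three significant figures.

By discrete convolution, Q_j = Σ (P_i / 1 in) · U_{j−i}.
At t = 3.5 h (j=7): Q = (1.3/1)·1 + (1.3/1)·1 = 2.60 cfs.

Q ≈ 2.60 cfs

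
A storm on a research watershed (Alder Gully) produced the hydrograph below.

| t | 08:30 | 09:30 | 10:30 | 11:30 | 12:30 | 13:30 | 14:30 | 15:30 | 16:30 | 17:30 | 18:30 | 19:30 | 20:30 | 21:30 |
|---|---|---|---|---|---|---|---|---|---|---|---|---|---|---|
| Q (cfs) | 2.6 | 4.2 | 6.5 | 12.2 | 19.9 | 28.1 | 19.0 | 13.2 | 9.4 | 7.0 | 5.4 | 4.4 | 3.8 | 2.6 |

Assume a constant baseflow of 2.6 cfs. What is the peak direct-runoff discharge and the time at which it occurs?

Q_p = 25.5 cfs at t = 13:30

Subtracting baseflow gives direct-runoff ordinates: 0.0, 1.6, 3.9, 9.6, 17.3, 25.5, 16.4, 10.6, 6.8, 4.4, 2.8, 1.8, 1.2, 0.0 cfs.
The maximum is 25.5 cfs, occurring at the reading for t = 13:30.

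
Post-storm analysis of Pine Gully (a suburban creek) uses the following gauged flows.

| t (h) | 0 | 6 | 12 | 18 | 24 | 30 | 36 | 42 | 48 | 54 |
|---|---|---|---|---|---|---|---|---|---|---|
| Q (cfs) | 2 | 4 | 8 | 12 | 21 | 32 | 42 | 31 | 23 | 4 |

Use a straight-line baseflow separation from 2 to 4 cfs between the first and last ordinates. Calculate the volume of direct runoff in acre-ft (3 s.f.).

V ≈ 73.9 acre-ft

Direct-runoff ordinates (Q − Q_b): 0.00, 1.78, 5.56, 9.33, 18.11, 28.89, 38.67, 27.44, 19.22, 0.00 cfs.
ΣQ_DR = 149.0 cfs.
With Δt = 6 h = 21600 s, V = ΣQ_DR · Δt = 149.0 × 21600 = 3.22 × 10^6 ft³ = 73.9 acre-ft.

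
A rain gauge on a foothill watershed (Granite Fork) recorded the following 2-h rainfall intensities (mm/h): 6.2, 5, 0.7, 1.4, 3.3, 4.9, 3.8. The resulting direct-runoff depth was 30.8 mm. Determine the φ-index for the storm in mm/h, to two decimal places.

φ ≈ 1.56 mm/h

Only the 5 blocks with intensity above φ contribute runoff: 6.2, 5, 3.3, 4.9, 3.8 mm/h.
Σ(I−φ)·Δt = d  ⇒  (6.2+5+3.3+4.9+3.8 − 5φ)·2 = 30.8
φ = (23.20 − 30.8/2) / 5 = 1.56 mm/h.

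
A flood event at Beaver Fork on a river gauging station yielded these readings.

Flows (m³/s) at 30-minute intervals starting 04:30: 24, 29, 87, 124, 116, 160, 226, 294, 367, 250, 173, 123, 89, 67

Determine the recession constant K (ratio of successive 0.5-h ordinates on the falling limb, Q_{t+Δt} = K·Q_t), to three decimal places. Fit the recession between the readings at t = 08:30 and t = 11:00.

K ≈ 0.712

Using the recession-limb readings at t = 08:30 and t = 11:00: Q falls from 367 to 67 m³/s over 5 intervals.
K = (Q₂/Q₁)^(1/5) = (67/367)^(1/5) = 0.712.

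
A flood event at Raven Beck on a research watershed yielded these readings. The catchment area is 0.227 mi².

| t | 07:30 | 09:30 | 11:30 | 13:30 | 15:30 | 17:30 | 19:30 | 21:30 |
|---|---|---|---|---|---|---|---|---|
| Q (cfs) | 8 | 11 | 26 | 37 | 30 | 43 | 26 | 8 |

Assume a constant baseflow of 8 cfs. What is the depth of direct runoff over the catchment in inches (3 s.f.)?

d ≈ 1.71 in

Direct runoff: 0.0, 3.0, 18.0, 29.0, 22.0, 35.0, 18.0, 0.0 cfs; ΣQ_DR = 125.0 cfs.
V = ΣQ_DR · Δt = 125.0 × 7200 s = 9.000 × 10^5 ft³.
Over A = 0.227 mi², depth = V / A = 1.71 in.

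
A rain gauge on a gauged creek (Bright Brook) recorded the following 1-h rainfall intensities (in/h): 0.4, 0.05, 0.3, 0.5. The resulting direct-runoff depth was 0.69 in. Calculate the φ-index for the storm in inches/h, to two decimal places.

φ ≈ 0.17 in/h

Only the 3 blocks with intensity above φ contribute runoff: 0.4, 0.3, 0.5 in/h.
Σ(I−φ)·Δt = d  ⇒  (0.4+0.3+0.5 − 3φ)·1 = 0.69
φ = (1.200 − 0.69/1) / 3 = 0.17 in/h.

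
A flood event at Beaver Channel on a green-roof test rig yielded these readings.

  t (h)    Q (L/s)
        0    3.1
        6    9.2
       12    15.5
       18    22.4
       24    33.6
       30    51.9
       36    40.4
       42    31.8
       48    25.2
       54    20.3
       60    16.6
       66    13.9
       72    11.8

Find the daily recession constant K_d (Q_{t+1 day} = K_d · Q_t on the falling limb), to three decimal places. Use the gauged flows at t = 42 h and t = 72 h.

Between t = 42 h and t = 72 h the flow falls from 31.8 to 11.8 L/s over 5×6 h = 30 h.
Per-interval ratio K = (11.8/31.8)^(1/5) = 0.8201; K_d = K^(24/6) = 0.452.

K_d ≈ 0.452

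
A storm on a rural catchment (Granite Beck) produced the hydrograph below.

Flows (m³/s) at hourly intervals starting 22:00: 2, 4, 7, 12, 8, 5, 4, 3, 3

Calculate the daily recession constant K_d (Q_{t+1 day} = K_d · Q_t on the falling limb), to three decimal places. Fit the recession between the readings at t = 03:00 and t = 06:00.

Between t = 03:00 and t = 06:00 the flow falls from 5 to 3 m³/s over 3×1 h = 3 h.
Per-interval ratio K = (3/5)^(1/3) = 0.8434; K_d = K^(24/1) = 0.017.

K_d ≈ 0.017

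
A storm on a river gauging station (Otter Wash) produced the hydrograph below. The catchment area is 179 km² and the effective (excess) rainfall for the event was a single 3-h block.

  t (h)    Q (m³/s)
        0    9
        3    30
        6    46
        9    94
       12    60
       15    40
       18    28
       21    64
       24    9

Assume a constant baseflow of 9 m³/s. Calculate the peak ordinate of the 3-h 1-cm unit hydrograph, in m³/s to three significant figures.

Direct runoff: 0.0, 21.0, 37.0, 85.0, 51.0, 31.0, 19.0, 55.0, 0.0 m³/s; ΣQ_DR = 299.0 m³/s, peak = 85.0 m³/s.
Runoff depth d = ΣQ_DR·Δt / A = 299.0 × 10800 / (179 km²) = 18.04 mm.
The 1-cm UH is the DRH scaled by (10 mm)/d, so U_p = 85.0 × 10/18.04 = 47.1 m³/s.

U_p ≈ 47.1 m³/s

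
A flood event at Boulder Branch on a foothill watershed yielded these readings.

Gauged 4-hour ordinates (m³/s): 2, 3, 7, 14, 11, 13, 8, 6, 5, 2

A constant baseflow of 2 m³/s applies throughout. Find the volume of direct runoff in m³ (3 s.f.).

Direct-runoff ordinates (Q − Q_b): 0.0, 1.0, 5.0, 12.0, 9.0, 11.0, 6.0, 4.0, 3.0, 0.0 m³/s.
ΣQ_DR = 51.00 m³/s.
With Δt = 4 h = 14400 s, V = ΣQ_DR · Δt = 51.00 × 14400 = 7.34 × 10^5 m³.

V ≈ 7.34 × 10^5 m³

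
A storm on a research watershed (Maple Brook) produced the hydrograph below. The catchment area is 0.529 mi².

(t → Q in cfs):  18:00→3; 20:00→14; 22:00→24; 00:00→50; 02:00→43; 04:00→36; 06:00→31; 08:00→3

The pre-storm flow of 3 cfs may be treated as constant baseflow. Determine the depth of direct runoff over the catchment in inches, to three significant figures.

d ≈ 1.05 in

Direct runoff: 0.0, 11.0, 21.0, 47.0, 40.0, 33.0, 28.0, 0.0 cfs; ΣQ_DR = 180.0 cfs.
V = ΣQ_DR · Δt = 180.0 × 7200 s = 1.296 × 10^6 ft³.
Over A = 0.529 mi², depth = V / A = 1.05 in.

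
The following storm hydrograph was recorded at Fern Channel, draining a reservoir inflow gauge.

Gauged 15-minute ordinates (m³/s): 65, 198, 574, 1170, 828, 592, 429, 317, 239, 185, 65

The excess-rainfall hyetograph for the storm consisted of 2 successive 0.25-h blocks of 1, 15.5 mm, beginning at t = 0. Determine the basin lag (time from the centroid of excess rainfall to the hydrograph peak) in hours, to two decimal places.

t_L ≈ 0.39 h

Centroid of excess rainfall: t_c = Σ P_i·t̄_i / ΣP_i = 0.3598 h (block centres at 0.125, 0.375 h).
Hydrograph peak occurs at t = 0.75 h, so basin lag t_L = 0.75 − 0.3598 = 0.39 h.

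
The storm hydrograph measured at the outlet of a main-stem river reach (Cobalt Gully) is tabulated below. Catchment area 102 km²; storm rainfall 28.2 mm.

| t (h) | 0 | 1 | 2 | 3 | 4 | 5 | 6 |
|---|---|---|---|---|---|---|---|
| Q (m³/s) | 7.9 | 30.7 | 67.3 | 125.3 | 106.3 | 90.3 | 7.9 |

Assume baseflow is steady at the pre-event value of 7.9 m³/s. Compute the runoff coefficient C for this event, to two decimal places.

ΣQ_DR = 380.4 m³/s; V = ΣQ_DR·Δt = 1.369 × 10^6 m³.
Runoff depth d = V / A = 13.43 mm.
C = d / P = 13.43 / 28.2 = 0.48.

C ≈ 0.48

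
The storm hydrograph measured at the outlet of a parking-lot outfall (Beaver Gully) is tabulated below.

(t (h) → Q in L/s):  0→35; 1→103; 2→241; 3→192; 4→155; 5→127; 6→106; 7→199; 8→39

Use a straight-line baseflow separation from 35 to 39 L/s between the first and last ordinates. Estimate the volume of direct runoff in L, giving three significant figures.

Direct-runoff ordinates (Q − Q_b): 0.00, 67.50, 205.00, 155.50, 118.00, 89.50, 68.00, 160.50, 0.00 L/s.
ΣQ_DR = 864.0 L/s.
With Δt = 1 h = 3600 s, V = ΣQ_DR · Δt = 864.0 × 3600 = 3.11 × 10^6 L.

V ≈ 3.11 × 10^6 L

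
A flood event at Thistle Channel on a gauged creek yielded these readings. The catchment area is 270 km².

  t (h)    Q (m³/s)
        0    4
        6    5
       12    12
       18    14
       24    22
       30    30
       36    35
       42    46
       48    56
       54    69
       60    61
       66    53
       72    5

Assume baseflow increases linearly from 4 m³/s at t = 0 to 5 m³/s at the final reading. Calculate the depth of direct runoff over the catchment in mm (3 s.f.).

d ≈ 28.3 mm

Direct runoff: 0.00, 0.92, 7.83, 9.75, 17.67, 25.58, 30.50, 41.42, 51.33, 64.25, 56.17, 48.08, 0.00 m³/s; ΣQ_DR = 353.5 m³/s.
V = ΣQ_DR · Δt = 353.5 × 21600 s = 7.636 × 10^6 m³.
Over A = 270 km², depth = V / A = 28.3 mm.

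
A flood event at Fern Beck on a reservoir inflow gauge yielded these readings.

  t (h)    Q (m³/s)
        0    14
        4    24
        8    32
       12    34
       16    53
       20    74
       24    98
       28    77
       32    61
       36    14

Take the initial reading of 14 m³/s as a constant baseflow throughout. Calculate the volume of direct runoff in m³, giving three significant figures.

V ≈ 4.91 × 10^6 m³

Direct-runoff ordinates (Q − Q_b): 0.0, 10.0, 18.0, 20.0, 39.0, 60.0, 84.0, 63.0, 47.0, 0.0 m³/s.
ΣQ_DR = 341.0 m³/s.
With Δt = 4 h = 14400 s, V = ΣQ_DR · Δt = 341.0 × 14400 = 4.91 × 10^6 m³.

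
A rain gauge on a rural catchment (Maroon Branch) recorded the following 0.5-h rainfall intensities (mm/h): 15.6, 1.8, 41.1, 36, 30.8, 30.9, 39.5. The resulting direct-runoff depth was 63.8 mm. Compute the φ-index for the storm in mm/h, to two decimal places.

φ ≈ 11.05 mm/h

Only the 6 blocks with intensity above φ contribute runoff: 15.6, 41.1, 36, 30.8, 30.9, 39.5 mm/h.
Σ(I−φ)·Δt = d  ⇒  (15.6+41.1+36+30.8+30.9+39.5 − 6φ)·0.5 = 63.8
φ = (193.9 − 63.8/0.5) / 6 = 11.05 mm/h.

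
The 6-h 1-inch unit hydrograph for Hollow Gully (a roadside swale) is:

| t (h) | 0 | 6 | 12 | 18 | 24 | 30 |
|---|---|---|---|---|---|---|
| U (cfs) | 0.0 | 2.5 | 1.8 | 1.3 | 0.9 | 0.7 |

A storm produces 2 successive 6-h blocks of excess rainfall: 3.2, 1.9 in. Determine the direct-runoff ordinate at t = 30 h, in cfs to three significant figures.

By discrete convolution, Q_j = Σ (P_i / 1 in) · U_{j−i}.
At t = 30 h (j=5): Q = (3.2/1)·0.7 + (1.9/1)·0.9 = 3.95 cfs.

Q ≈ 3.95 cfs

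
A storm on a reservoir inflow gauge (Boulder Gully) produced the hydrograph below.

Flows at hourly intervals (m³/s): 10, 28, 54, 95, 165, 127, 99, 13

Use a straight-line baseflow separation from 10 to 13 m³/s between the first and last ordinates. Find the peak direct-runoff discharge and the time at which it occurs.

Q_p = 153.29 m³/s at t = 4 h

Subtracting baseflow gives direct-runoff ordinates: 0.00, 17.57, 43.14, 83.71, 153.29, 114.86, 86.43, 0.00 m³/s.
The maximum is 153.29 m³/s, occurring at the reading for t = 4 h.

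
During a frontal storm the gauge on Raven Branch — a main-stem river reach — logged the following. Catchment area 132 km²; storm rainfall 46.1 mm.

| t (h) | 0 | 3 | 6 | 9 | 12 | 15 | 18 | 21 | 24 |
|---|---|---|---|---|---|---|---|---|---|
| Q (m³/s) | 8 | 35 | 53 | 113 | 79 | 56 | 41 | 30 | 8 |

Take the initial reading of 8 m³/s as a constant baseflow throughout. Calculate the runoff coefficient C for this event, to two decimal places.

ΣQ_DR = 351.0 m³/s; V = ΣQ_DR·Δt = 3.791 × 10^6 m³.
Runoff depth d = V / A = 28.72 mm.
C = d / P = 28.72 / 46.1 = 0.62.

C ≈ 0.62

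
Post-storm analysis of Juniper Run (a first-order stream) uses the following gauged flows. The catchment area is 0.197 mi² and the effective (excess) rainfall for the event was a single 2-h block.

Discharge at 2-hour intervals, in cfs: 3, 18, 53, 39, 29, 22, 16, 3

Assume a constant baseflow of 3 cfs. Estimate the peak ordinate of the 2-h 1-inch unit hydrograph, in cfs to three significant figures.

U_p ≈ 20.0 cfs

Direct runoff: 0.0, 15.0, 50.0, 36.0, 26.0, 19.0, 13.0, 0.0 cfs; ΣQ_DR = 159.0 cfs, peak = 50.0 cfs.
Runoff depth d = ΣQ_DR·Δt / A = 159.0 × 7200 / (0.197 mi²) = 2.501 in.
The 1-inch UH is the DRH scaled by (1 in)/d, so U_p = 50.0 × 1/2.501 = 20.0 cfs.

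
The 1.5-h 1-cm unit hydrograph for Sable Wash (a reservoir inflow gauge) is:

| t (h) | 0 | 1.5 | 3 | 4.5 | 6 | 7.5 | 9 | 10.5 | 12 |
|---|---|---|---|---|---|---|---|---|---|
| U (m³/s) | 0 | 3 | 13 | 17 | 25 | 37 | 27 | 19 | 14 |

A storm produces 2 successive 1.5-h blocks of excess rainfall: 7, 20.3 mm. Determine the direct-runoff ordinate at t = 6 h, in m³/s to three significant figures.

By discrete convolution, Q_j = Σ (P_i / 10 mm) · U_{j−i}.
At t = 6 h (j=4): Q = (7/10)·25 + (20.3/10)·17 = 52.0 m³/s.

Q ≈ 52.0 m³/s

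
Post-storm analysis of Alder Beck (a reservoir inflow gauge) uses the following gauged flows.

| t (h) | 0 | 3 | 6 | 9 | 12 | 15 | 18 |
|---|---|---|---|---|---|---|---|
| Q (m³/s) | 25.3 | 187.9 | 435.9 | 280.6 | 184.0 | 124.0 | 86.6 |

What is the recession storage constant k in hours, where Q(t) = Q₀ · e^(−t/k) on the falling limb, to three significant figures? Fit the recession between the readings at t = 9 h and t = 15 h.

k ≈ 7.35 h

On the falling limb, Q drops from 280.6 to 124.0 m³/s between t = 9 h and t = 15 h (Δt = 6 h).
k = −Δt / ln(Q₂/Q₁) = −6 / ln(124.0/280.6) = 7.35 h.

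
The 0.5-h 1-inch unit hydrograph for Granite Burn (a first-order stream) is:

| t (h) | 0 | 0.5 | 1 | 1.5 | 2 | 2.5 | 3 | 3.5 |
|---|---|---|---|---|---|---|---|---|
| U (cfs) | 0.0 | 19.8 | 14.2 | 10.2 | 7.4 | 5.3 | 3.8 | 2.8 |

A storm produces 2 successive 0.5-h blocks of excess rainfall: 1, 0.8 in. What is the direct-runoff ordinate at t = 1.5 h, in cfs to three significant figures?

Q ≈ 21.6 cfs

By discrete convolution, Q_j = Σ (P_i / 1 in) · U_{j−i}.
At t = 1.5 h (j=3): Q = (1/1)·10.2 + (0.8/1)·14.2 = 21.6 cfs.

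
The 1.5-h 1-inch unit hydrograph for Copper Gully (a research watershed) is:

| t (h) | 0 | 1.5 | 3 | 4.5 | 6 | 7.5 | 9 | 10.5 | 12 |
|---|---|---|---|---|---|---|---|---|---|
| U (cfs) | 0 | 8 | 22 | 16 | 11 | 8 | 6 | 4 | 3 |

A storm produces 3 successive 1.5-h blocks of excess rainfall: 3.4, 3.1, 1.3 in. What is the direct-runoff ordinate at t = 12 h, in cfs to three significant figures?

By discrete convolution, Q_j = Σ (P_i / 1 in) · U_{j−i}.
At t = 12 h (j=8): Q = (3.4/1)·3 + (3.1/1)·4 + (1.3/1)·6 = 30.4 cfs.

Q ≈ 30.4 cfs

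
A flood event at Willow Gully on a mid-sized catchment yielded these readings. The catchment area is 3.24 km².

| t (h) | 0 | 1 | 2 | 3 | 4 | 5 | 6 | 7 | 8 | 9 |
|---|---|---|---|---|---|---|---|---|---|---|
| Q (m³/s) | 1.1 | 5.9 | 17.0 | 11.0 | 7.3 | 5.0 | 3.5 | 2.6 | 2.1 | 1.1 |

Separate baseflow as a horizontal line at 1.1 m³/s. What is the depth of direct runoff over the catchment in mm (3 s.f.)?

d ≈ 50.7 mm

Direct runoff: 0.0, 4.8, 15.9, 9.9, 6.2, 3.9, 2.4, 1.5, 1.0, 0.0 m³/s; ΣQ_DR = 45.60 m³/s.
V = ΣQ_DR · Δt = 45.60 × 3600 s = 1.642 × 10^5 m³.
Over A = 3.24 km², depth = V / A = 50.7 mm.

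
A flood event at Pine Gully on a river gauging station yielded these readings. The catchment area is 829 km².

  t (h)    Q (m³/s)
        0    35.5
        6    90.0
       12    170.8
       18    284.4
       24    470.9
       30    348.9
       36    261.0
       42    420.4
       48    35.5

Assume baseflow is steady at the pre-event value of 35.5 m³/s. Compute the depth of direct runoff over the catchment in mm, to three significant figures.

d ≈ 46.8 mm

Direct runoff: 0.0, 54.5, 135.3, 248.9, 435.4, 313.4, 225.5, 384.9, 0.0 m³/s; ΣQ_DR = 1798 m³/s.
V = ΣQ_DR · Δt = 1798 × 21600 s = 3.883 × 10^7 m³.
Over A = 829 km², depth = V / A = 46.8 mm.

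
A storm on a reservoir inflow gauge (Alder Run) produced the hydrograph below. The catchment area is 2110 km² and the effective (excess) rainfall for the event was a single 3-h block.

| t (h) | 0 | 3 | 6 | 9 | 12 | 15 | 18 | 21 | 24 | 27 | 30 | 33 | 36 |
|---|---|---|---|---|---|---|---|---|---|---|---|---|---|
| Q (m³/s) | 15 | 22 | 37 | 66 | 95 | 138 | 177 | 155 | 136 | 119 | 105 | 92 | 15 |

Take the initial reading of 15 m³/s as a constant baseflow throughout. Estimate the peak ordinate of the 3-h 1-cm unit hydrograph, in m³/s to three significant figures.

U_p ≈ 324 m³/s

Direct runoff: 0.0, 7.0, 22.0, 51.0, 80.0, 123.0, 162.0, 140.0, 121.0, 104.0, 90.0, 77.0, 0.0 m³/s; ΣQ_DR = 977.0 m³/s, peak = 162.0 m³/s.
Runoff depth d = ΣQ_DR·Δt / A = 977.0 × 10800 / (2110 km²) = 5.001 mm.
The 1-cm UH is the DRH scaled by (10 mm)/d, so U_p = 162.0 × 10/5.001 = 324 m³/s.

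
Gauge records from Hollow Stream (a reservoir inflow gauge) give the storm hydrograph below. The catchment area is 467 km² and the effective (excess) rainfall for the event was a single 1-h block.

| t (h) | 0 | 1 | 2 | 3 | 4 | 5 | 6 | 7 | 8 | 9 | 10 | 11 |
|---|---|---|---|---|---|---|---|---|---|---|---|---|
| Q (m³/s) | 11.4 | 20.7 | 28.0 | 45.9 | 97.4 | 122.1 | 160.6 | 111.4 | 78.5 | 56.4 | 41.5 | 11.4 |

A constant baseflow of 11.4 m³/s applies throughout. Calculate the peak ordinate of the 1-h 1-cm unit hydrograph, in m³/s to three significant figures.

U_p ≈ 298 m³/s

Direct runoff: 0.0, 9.3, 16.6, 34.5, 86.0, 110.7, 149.2, 100.0, 67.1, 45.0, 30.1, 0.0 m³/s; ΣQ_DR = 648.5 m³/s, peak = 149.2 m³/s.
Runoff depth d = ΣQ_DR·Δt / A = 648.5 × 3600 / (467 km²) = 4.999 mm.
The 1-cm UH is the DRH scaled by (10 mm)/d, so U_p = 149.2 × 10/4.999 = 298 m³/s.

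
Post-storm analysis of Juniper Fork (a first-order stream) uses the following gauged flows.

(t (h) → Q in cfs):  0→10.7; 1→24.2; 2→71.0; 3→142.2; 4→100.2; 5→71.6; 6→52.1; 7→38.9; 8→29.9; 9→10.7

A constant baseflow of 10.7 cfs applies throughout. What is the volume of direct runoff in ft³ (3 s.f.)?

Direct-runoff ordinates (Q − Q_b): 0.0, 13.5, 60.3, 131.5, 89.5, 60.9, 41.4, 28.2, 19.2, 0.0 cfs.
ΣQ_DR = 444.5 cfs.
With Δt = 1 h = 3600 s, V = ΣQ_DR · Δt = 444.5 × 3600 = 1.60 × 10^6 ft³.

V ≈ 1.60 × 10^6 ft³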